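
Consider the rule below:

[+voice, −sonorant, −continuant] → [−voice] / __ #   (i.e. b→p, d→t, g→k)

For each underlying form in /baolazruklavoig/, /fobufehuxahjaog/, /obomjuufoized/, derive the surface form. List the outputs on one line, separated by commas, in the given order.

baolazruklavoik, fobufehuxahjaok, obomjuufoizet

/baolazruklavoig/: /g/ is a voiced stop in word-final position, so it devoices to [k]. → [baolazruklavoik].
/fobufehuxahjaog/: /g/ is a voiced stop in word-final position, so it devoices to [k]. → [fobufehuxahjaok].
/obomjuufoized/: /d/ is a voiced stop in word-final position, so it devoices to [t]. → [obomjuufoizet].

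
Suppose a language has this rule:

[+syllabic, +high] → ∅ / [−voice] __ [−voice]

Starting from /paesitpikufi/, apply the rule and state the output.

/i/ is a high vowel flanked by voiceless consonants /s/ and /t/, so it deletes.
/i/ is a high vowel flanked by voiceless consonants /p/ and /k/, so it deletes.
/u/ is a high vowel flanked by voiceless consonants /k/ and /f/, so it deletes.
Surface form: [paestpkfi].

paestpkfi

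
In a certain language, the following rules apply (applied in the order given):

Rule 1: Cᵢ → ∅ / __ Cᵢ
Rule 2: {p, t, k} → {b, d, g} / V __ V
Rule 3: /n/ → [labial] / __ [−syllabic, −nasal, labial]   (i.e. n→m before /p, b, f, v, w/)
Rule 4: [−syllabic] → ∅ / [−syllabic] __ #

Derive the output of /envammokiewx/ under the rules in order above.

emvamogiew

Rule 1 (degemination): /mm/ is a geminate; the first /m/ deletes. /envammokiewx/ → envamokiewx.
Rule 2 (intervocalic voicing): /k/ is a voiceless stop between vowels /o/ and /i/, so it voices to [g]. /envamokiewx/ → envamogiewx.
Rule 3 (nasal place assimilation): /n/ precedes the labial consonant /v/, so it assimilates in place to [m]. /envamogiewx/ → emvamogiewx.
Rule 4 (final cluster simplification): /x/ is the second consonant of a word-final cluster /wx/, so it deletes. /emvamogiewx/ → emvamogiew.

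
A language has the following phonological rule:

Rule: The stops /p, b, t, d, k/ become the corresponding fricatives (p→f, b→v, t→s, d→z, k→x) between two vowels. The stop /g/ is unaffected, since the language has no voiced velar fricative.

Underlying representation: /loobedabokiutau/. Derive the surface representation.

loovezavoxiusau

/b/ is a stop between vowels /o/ and /e/, so it spirantizes to the fricative [v].
/d/ is a stop between vowels /e/ and /a/, so it spirantizes to the fricative [z].
/b/ is a stop between vowels /a/ and /o/, so it spirantizes to the fricative [v].
/k/ is a stop between vowels /o/ and /i/, so it spirantizes to the fricative [x].
/t/ is a stop between vowels /u/ and /a/, so it spirantizes to the fricative [s].
Surface form: [loovezavoxiusau].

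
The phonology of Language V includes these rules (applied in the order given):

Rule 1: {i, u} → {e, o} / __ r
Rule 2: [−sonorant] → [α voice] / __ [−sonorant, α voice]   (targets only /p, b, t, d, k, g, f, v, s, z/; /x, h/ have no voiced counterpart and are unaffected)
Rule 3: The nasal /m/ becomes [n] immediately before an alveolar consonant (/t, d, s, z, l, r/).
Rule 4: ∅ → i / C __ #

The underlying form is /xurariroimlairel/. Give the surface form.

xorareroinlaereli

Rule 1 (pre-rhotic lowering): /u/ is a high vowel immediately before /r/, so it lowers to [o]. /i/ is a high vowel immediately before /r/, so it lowers to [e]. /i/ is a high vowel immediately before /r/, so it lowers to [e]. /xurariroimlairel/ → xorareroimlaerel.
Rule 2 (regressive voicing assimilation): no segment meets the environment; /xorareroimlaerel/ is unchanged.
Rule 3 (nasal place assimilation): /m/ precedes the alveolar consonant /l/, so it assimilates in place to [n]. /xorareroimlaerel/ → xorareroinlaerel.
Rule 4 (final i-epenthesis): the form ends in the consonant /l/, so [i] is inserted word-finally. /xorareroinlaerel/ → xorareroinlaereli.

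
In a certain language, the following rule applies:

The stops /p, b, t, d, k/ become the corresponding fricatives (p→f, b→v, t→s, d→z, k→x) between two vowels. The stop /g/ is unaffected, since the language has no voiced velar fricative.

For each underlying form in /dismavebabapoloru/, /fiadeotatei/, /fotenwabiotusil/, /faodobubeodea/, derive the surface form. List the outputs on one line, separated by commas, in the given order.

dismavevavafoloru, fiazeosasei, fosenwaviosusil, faozovuveozea

/dismavebabapoloru/: /b/ is a stop between vowels /e/ and /a/, so it spirantizes to the fricative [v]. /b/ is a stop between vowels /a/ and /a/, so it spirantizes to the fricative [v]. /p/ is a stop between vowels /a/ and /o/, so it spirantizes to the fricative [f]. → [dismavevavafoloru].
/fiadeotatei/: /d/ is a stop between vowels /a/ and /e/, so it spirantizes to the fricative [z]. /t/ is a stop between vowels /o/ and /a/, so it spirantizes to the fricative [s]. /t/ is a stop between vowels /a/ and /e/, so it spirantizes to the fricative [s]. → [fiazeosasei].
/fotenwabiotusil/: /t/ is a stop between vowels /o/ and /e/, so it spirantizes to the fricative [s]. /b/ is a stop between vowels /a/ and /i/, so it spirantizes to the fricative [v]. /t/ is a stop between vowels /o/ and /u/, so it spirantizes to the fricative [s]. → [fosenwaviosusil].
/faodobubeodea/: /d/ is a stop between vowels /o/ and /o/, so it spirantizes to the fricative [z]. /b/ is a stop between vowels /o/ and /u/, so it spirantizes to the fricative [v]. /b/ is a stop between vowels /u/ and /e/, so it spirantizes to the fricative [v]. /d/ is a stop between vowels /o/ and /e/, so it spirantizes to the fricative [z]. → [faozovuveozea].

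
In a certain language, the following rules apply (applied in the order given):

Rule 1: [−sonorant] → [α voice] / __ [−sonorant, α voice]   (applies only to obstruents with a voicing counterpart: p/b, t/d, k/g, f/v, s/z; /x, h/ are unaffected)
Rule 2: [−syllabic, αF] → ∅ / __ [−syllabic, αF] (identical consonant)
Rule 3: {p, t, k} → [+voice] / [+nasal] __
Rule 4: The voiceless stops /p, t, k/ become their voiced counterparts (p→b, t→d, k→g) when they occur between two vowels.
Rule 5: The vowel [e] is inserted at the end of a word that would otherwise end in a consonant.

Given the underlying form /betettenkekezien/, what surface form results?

bededengegeziene

Rule 1 (regressive voicing assimilation): no segment meets the environment; /betettenkekezien/ is unchanged.
Rule 2 (degemination): /tt/ is a geminate; the first /t/ deletes. /betettenkekezien/ → betetenkekezien.
Rule 3 (post-nasal voicing): /k/ is a voiceless stop immediately after the nasal /n/, so it voices to [g]. /betetenkekezien/ → betetengekezien.
Rule 4 (intervocalic voicing): /t/ is a voiceless stop between vowels /e/ and /e/, so it voices to [d]. /t/ is a voiceless stop between vowels /e/ and /e/, so it voices to [d]. /k/ is a voiceless stop between vowels /e/ and /e/, so it voices to [g]. /betetengekezien/ → bededengegezien.
Rule 5 (final e-epenthesis): the form ends in the consonant /n/, so [e] is inserted word-finally. /bededengegezien/ → bededengegeziene.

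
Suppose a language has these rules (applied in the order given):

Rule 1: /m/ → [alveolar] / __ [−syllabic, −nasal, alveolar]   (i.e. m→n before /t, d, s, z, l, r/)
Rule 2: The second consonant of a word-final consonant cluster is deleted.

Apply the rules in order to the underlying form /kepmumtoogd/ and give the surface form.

kepmuntoog

Rule 1 (nasal place assimilation): /m/ precedes the alveolar consonant /t/, so it assimilates in place to [n]. /kepmumtoogd/ → kepmuntoogd.
Rule 2 (final cluster simplification): /d/ is the second consonant of a word-final cluster /gd/, so it deletes. /kepmuntoogd/ → kepmuntoog.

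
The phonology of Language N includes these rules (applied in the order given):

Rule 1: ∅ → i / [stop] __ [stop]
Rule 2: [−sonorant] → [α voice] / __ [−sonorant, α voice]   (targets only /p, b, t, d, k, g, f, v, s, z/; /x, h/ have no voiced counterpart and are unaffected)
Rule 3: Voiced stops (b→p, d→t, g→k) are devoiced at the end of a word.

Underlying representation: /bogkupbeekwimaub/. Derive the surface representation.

bogikupibeekwimaup

Rule 1 (stop-cluster i-epenthesis): /g/ and /k/ form a stop–stop cluster, so [i] is inserted between them. /p/ and /b/ form a stop–stop cluster, so [i] is inserted between them. /bogkupbeekwimaub/ → bogikupibeekwimaub.
Rule 2 (regressive voicing assimilation): no segment meets the environment; /bogikupibeekwimaub/ is unchanged.
Rule 3 (final devoicing): /b/ is a voiced stop in word-final position, so it devoices to [p]. /bogikupibeekwimaub/ → bogikupibeekwimaup.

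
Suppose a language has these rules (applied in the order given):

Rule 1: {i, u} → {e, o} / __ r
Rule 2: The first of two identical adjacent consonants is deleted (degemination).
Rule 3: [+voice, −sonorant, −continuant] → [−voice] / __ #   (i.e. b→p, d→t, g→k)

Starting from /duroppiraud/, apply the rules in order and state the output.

doroperaut

Rule 1 (pre-rhotic lowering): /u/ is a high vowel immediately before /r/, so it lowers to [o]. /i/ is a high vowel immediately before /r/, so it lowers to [e]. /duroppiraud/ → doropperaud.
Rule 2 (degemination): /pp/ is a geminate; the first /p/ deletes. /doropperaud/ → doroperaud.
Rule 3 (final devoicing): /d/ is a voiced stop in word-final position, so it devoices to [t]. /doroperaud/ → doroperaut.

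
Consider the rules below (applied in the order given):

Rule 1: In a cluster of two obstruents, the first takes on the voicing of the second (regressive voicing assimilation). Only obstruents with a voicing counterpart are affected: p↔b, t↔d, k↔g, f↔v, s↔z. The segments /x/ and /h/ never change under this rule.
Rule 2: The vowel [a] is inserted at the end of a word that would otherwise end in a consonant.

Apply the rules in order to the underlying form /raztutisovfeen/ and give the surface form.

Rule 1 (regressive voicing assimilation): /z/ precedes the voiceless obstruent /t/, so it devoices to [s] by assimilation. /v/ precedes the voiceless obstruent /f/, so it devoices to [f] by assimilation. /raztutisovfeen/ → rastutisoffeen.
Rule 2 (final a-epenthesis): the form ends in the consonant /n/, so [a] is inserted word-finally. /rastutisoffeen/ → rastutisoffeena.

rastutisoffeena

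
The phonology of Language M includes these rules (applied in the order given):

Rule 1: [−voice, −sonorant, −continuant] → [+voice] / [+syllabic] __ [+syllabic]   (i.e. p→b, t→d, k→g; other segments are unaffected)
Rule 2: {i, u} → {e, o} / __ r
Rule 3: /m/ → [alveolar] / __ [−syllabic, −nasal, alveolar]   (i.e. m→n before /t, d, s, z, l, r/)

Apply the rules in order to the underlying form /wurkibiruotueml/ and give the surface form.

workiberuoduenl

Rule 1 (intervocalic voicing): /t/ is a voiceless stop between vowels /o/ and /u/, so it voices to [d]. /wurkibiruotueml/ → wurkibiruodueml.
Rule 2 (pre-rhotic lowering): /u/ is a high vowel immediately before /r/, so it lowers to [o]. /i/ is a high vowel immediately before /r/, so it lowers to [e]. /wurkibiruodueml/ → workiberuodueml.
Rule 3 (nasal place assimilation): /m/ precedes the alveolar consonant /l/, so it assimilates in place to [n]. /workiberuodueml/ → workiberuoduenl.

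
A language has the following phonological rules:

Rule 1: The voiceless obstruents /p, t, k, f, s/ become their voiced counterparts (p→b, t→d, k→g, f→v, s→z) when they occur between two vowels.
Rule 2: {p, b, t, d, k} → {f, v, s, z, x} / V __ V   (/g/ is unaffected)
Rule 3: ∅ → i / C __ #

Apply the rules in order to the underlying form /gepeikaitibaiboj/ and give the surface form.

geveigaizivaivoji

Rule 1 (intervocalic voicing): /p/ is a voiceless obstruent between vowels /e/ and /e/, so it voices to [b]. /k/ is a voiceless obstruent between vowels /i/ and /a/, so it voices to [g]. /t/ is a voiceless obstruent between vowels /i/ and /i/, so it voices to [d]. /gepeikaitibaiboj/ → gebeigaidibaiboj.
Rule 2 (intervocalic spirantization): /b/ is a stop between vowels /e/ and /e/, so it spirantizes to the fricative [v]. /d/ is a stop between vowels /i/ and /i/, so it spirantizes to the fricative [z]. /b/ is a stop between vowels /i/ and /a/, so it spirantizes to the fricative [v]. /b/ is a stop between vowels /i/ and /o/, so it spirantizes to the fricative [v]. /gebeigaidibaiboj/ → geveigaizivaivoj.
Rule 3 (final i-epenthesis): the form ends in the consonant /j/, so [i] is inserted word-finally. /geveigaizivaivoj/ → geveigaizivaivoji.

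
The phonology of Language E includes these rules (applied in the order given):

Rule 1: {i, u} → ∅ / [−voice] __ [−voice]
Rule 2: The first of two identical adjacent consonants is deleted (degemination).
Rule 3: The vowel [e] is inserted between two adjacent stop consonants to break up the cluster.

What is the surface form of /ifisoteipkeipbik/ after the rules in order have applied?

Rule 1 (high vowel syncope): /i/ is a high vowel flanked by voiceless consonants /f/ and /s/, so it deletes. /ifisoteipkeipbik/ → ifsoteipkeipbik.
Rule 2 (degemination): no segment meets the environment; /ifsoteipkeipbik/ is unchanged.
Rule 3 (stop-cluster e-epenthesis): /p/ and /k/ form a stop–stop cluster, so [e] is inserted between them. /p/ and /b/ form a stop–stop cluster, so [e] is inserted between them. /ifsoteipkeipbik/ → ifsoteipekeipebik.

ifsoteipekeipebik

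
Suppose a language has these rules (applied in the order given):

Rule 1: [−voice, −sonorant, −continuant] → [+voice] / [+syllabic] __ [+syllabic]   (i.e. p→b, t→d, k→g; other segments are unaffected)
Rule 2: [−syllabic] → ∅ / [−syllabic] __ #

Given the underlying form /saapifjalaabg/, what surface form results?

saabifjalaab

Rule 1 (intervocalic voicing): /p/ is a voiceless stop between vowels /a/ and /i/, so it voices to [b]. /saapifjalaabg/ → saabifjalaabg.
Rule 2 (final cluster simplification): /g/ is the second consonant of a word-final cluster /bg/, so it deletes. /saabifjalaabg/ → saabifjalaab.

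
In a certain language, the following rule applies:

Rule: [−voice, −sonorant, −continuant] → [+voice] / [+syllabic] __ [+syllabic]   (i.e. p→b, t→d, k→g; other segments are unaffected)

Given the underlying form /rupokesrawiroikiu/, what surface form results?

rubogesrawiroigiu

/p/ is a voiceless stop between vowels /u/ and /o/, so it voices to [b].
/k/ is a voiceless stop between vowels /o/ and /e/, so it voices to [g].
/k/ is a voiceless stop between vowels /i/ and /i/, so it voices to [g].
Surface form: [rubogesrawiroigiu].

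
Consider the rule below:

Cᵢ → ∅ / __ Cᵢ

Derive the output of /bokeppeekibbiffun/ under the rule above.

bokepeekibifun

/pp/ is a geminate; the first /p/ deletes.
/bb/ is a geminate; the first /b/ deletes.
/ff/ is a geminate; the first /f/ deletes.
The other instances of /b/, /k/, /p/, /f/, /n/ do not occur in the required environment and remain unchanged.
Surface form: [bokepeekibifun].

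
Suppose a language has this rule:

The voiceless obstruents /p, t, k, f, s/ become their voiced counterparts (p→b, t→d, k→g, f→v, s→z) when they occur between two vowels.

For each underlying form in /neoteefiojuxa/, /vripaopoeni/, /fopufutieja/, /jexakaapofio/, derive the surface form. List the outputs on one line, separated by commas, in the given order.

neodeeviojuxa, vribaoboeni, fobuvudieja, jexagaabovio

/neoteefiojuxa/: /t/ is a voiceless obstruent between vowels /o/ and /e/, so it voices to [d]. /f/ is a voiceless obstruent between vowels /e/ and /i/, so it voices to [v]. → [neodeeviojuxa].
/vripaopoeni/: /p/ is a voiceless obstruent between vowels /i/ and /a/, so it voices to [b]. /p/ is a voiceless obstruent between vowels /o/ and /o/, so it voices to [b]. → [vribaoboeni].
/fopufutieja/: /p/ is a voiceless obstruent between vowels /o/ and /u/, so it voices to [b]. /f/ is a voiceless obstruent between vowels /u/ and /u/, so it voices to [v]. /t/ is a voiceless obstruent between vowels /u/ and /i/, so it voices to [d]. → [fobuvudieja].
/jexakaapofio/: /k/ is a voiceless obstruent between vowels /a/ and /a/, so it voices to [g]. /p/ is a voiceless obstruent between vowels /a/ and /o/, so it voices to [b]. /f/ is a voiceless obstruent between vowels /o/ and /i/, so it voices to [v]. → [jexagaabovio].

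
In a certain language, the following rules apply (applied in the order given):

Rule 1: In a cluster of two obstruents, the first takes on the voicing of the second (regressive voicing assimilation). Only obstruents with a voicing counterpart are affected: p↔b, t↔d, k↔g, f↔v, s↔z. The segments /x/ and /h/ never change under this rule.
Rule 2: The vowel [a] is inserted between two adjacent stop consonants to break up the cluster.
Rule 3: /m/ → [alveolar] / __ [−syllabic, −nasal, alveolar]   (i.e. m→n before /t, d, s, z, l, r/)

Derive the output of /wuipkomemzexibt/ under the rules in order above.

Rule 1 (regressive voicing assimilation): /b/ precedes the voiceless obstruent /t/, so it devoices to [p] by assimilation. /wuipkomemzexibt/ → wuipkomemzexipt.
Rule 2 (stop-cluster a-epenthesis): /p/ and /k/ form a stop–stop cluster, so [a] is inserted between them. /p/ and /t/ form a stop–stop cluster, so [a] is inserted between them. /wuipkomemzexipt/ → wuipakomemzexipat.
Rule 3 (nasal place assimilation): /m/ precedes the alveolar consonant /z/, so it assimilates in place to [n]. /wuipakomemzexipat/ → wuipakomenzexipat.

wuipakomenzexipat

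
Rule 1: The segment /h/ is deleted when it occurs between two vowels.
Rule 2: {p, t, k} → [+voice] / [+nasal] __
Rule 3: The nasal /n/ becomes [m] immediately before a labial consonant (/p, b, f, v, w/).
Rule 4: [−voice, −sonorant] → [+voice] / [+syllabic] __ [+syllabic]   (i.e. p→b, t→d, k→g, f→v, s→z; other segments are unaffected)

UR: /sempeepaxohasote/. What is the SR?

sembeebaxoazode

Rule 1 (intervocalic h-deletion): /h/ occurs between vowels /o/ and /a/, so it deletes. /sempeepaxohasote/ → sempeepaxoasote.
Rule 2 (post-nasal voicing): /p/ is a voiceless stop immediately after the nasal /m/, so it voices to [b]. /sempeepaxoasote/ → sembeepaxoasote.
Rule 3 (nasal place assimilation): no segment meets the environment; /sembeepaxoasote/ is unchanged.
Rule 4 (intervocalic voicing): /p/ is a voiceless obstruent between vowels /e/ and /a/, so it voices to [b]. /s/ is a voiceless obstruent between vowels /a/ and /o/, so it voices to [z]. /t/ is a voiceless obstruent between vowels /o/ and /e/, so it voices to [d]. /sembeepaxoasote/ → sembeebaxoazode.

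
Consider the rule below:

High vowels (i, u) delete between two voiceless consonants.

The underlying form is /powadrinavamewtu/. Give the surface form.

powadrinavamewtu

No segment of /powadrinavamewtu/ meets the structural description of the rule, so the form surfaces unchanged.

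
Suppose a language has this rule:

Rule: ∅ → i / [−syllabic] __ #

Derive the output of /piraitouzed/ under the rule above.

the form ends in the consonant /d/, so [i] is inserted word-finally.
Surface form: [piraitouzedi].

piraitouzedi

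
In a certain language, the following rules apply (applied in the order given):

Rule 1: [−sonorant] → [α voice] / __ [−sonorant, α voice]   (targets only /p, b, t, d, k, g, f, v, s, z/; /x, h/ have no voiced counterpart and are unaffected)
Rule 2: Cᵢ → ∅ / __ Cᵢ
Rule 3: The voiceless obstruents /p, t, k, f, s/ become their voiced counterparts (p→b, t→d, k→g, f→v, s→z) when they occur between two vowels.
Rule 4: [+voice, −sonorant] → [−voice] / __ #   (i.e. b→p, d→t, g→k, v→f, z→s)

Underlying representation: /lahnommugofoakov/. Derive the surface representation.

Rule 1 (regressive voicing assimilation): no segment meets the environment; /lahnommugofoakov/ is unchanged.
Rule 2 (degemination): /mm/ is a geminate; the first /m/ deletes. /lahnommugofoakov/ → lahnomugofoakov.
Rule 3 (intervocalic voicing): /f/ is a voiceless obstruent between vowels /o/ and /o/, so it voices to [v]. /k/ is a voiceless obstruent between vowels /a/ and /o/, so it voices to [g]. /lahnomugofoakov/ → lahnomugovoagov.
Rule 4 (final devoicing): /v/ is a voiced obstruent in word-final position, so it devoices to [f]. /lahnomugovoagov/ → lahnomugovoagof.

lahnomugovoagof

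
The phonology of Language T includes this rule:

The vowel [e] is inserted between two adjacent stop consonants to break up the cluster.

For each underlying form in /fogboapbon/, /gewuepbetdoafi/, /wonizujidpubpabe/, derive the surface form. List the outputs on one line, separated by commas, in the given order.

/fogboapbon/: /g/ and /b/ form a stop–stop cluster, so [e] is inserted between them. /p/ and /b/ form a stop–stop cluster, so [e] is inserted between them. → [fogeboapebon].
/gewuepbetdoafi/: /p/ and /b/ form a stop–stop cluster, so [e] is inserted between them. /t/ and /d/ form a stop–stop cluster, so [e] is inserted between them. → [gewuepebetedoafi].
/wonizujidpubpabe/: /d/ and /p/ form a stop–stop cluster, so [e] is inserted between them. /b/ and /p/ form a stop–stop cluster, so [e] is inserted between them. → [wonizujidepubepabe].

fogeboapebon, gewuepebetedoafi, wonizujidepubepabe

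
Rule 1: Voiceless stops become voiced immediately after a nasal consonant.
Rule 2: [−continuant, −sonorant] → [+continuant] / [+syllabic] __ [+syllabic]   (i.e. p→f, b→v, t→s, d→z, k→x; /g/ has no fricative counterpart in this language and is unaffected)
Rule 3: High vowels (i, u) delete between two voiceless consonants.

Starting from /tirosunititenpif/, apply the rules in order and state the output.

Rule 1 (post-nasal voicing): /p/ is a voiceless stop immediately after the nasal /n/, so it voices to [b]. /tirosunititenpif/ → tirosunititenbif.
Rule 2 (intervocalic spirantization): /t/ is a stop between vowels /i/ and /i/, so it spirantizes to the fricative [s]. /t/ is a stop between vowels /i/ and /e/, so it spirantizes to the fricative [s]. /tirosunititenbif/ → tirosunisisenbif.
Rule 3 (high vowel syncope): /i/ is a high vowel flanked by voiceless consonants /s/ and /s/, so it deletes. /tirosunisisenbif/ → tirosunissenbif.

tirosunissenbif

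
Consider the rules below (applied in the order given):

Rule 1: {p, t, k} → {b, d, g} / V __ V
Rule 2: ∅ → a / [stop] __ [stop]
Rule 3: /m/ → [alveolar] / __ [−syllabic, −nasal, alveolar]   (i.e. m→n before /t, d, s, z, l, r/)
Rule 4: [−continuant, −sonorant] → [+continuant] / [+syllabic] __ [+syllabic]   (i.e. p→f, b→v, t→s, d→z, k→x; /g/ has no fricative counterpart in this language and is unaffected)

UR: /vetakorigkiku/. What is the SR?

Rule 1 (intervocalic voicing): /t/ is a voiceless stop between vowels /e/ and /a/, so it voices to [d]. /k/ is a voiceless stop between vowels /a/ and /o/, so it voices to [g]. /k/ is a voiceless stop between vowels /i/ and /u/, so it voices to [g]. /vetakorigkiku/ → vedagorigkigu.
Rule 2 (stop-cluster a-epenthesis): /g/ and /k/ form a stop–stop cluster, so [a] is inserted between them. /vedagorigkigu/ → vedagorigakigu.
Rule 3 (nasal place assimilation): no segment meets the environment; /vedagorigakigu/ is unchanged.
Rule 4 (intervocalic spirantization): /d/ is a stop between vowels /e/ and /a/, so it spirantizes to the fricative [z]. /k/ is a stop between vowels /a/ and /i/, so it spirantizes to the fricative [x]. /vedagorigakigu/ → vezagorigaxigu.

vezagorigaxigu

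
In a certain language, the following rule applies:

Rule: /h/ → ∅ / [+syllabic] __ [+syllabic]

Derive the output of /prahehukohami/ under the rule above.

/h/ occurs between vowels /a/ and /e/, so it deletes.
/h/ occurs between vowels /e/ and /u/, so it deletes.
/h/ occurs between vowels /o/ and /a/, so it deletes.
Surface form: [praeukoami].

praeukoami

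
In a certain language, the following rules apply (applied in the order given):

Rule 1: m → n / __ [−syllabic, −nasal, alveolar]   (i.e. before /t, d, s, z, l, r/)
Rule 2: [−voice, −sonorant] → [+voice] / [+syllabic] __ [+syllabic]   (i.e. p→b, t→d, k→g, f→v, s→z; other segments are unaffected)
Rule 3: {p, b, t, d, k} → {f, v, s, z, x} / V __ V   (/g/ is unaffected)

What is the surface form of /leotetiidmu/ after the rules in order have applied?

Rule 1 (nasal place assimilation): no segment meets the environment; /leotetiidmu/ is unchanged.
Rule 2 (intervocalic voicing): /t/ is a voiceless obstruent between vowels /o/ and /e/, so it voices to [d]. /t/ is a voiceless obstruent between vowels /e/ and /i/, so it voices to [d]. /leotetiidmu/ → leodediidmu.
Rule 3 (intervocalic spirantization): /d/ is a stop between vowels /o/ and /e/, so it spirantizes to the fricative [z]. /d/ is a stop between vowels /e/ and /i/, so it spirantizes to the fricative [z]. /leodediidmu/ → leozeziidmu.

leozeziidmu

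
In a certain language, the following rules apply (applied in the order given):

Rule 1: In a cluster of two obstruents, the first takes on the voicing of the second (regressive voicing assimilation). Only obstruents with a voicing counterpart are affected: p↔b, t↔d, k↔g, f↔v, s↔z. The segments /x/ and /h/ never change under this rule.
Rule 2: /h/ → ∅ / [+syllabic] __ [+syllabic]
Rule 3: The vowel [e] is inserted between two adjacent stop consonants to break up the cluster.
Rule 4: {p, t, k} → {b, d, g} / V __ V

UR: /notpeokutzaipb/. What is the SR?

Rule 1 (regressive voicing assimilation): /t/ precedes the voiced obstruent /z/, so it voices to [d] by assimilation. /p/ precedes the voiced obstruent /b/, so it voices to [b] by assimilation. /notpeokutzaipb/ → notpeokudzaibb.
Rule 2 (intervocalic h-deletion): no segment meets the environment; /notpeokudzaibb/ is unchanged.
Rule 3 (stop-cluster e-epenthesis): /t/ and /p/ form a stop–stop cluster, so [e] is inserted between them. /b/ and /b/ form a stop–stop cluster, so [e] is inserted between them. /notpeokudzaibb/ → notepeokudzaibeb.
Rule 4 (intervocalic voicing): /t/ is a voiceless stop between vowels /o/ and /e/, so it voices to [d]. /p/ is a voiceless stop between vowels /e/ and /e/, so it voices to [b]. /k/ is a voiceless stop between vowels /o/ and /u/, so it voices to [g]. /notepeokudzaibeb/ → nodebeogudzaibeb.

nodebeogudzaibeb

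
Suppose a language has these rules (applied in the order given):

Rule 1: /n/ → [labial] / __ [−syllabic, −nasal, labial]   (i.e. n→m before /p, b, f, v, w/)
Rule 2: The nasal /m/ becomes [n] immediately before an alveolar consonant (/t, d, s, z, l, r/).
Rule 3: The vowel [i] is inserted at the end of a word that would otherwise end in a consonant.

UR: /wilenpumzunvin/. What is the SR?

wilempunzumvini

Rule 1 (nasal place assimilation): /n/ precedes the labial consonant /p/, so it assimilates in place to [m]. /n/ precedes the labial consonant /v/, so it assimilates in place to [m]. /wilenpumzunvin/ → wilempumzumvin.
Rule 2 (nasal place assimilation): /m/ precedes the alveolar consonant /z/, so it assimilates in place to [n]. /wilempumzumvin/ → wilempunzumvin.
Rule 3 (final i-epenthesis): the form ends in the consonant /n/, so [i] is inserted word-finally. /wilempunzumvin/ → wilempunzumvini.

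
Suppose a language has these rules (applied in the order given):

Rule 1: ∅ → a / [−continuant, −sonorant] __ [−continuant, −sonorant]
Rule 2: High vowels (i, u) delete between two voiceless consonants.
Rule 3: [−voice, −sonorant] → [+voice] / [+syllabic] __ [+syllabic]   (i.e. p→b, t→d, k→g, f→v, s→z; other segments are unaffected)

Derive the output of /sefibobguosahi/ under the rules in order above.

sevibobaguozahi

Rule 1 (stop-cluster a-epenthesis): /b/ and /g/ form a stop–stop cluster, so [a] is inserted between them. /sefibobguosahi/ → sefibobaguosahi.
Rule 2 (high vowel syncope): no segment meets the environment; /sefibobaguosahi/ is unchanged.
Rule 3 (intervocalic voicing): /f/ is a voiceless obstruent between vowels /e/ and /i/, so it voices to [v]. /s/ is a voiceless obstruent between vowels /o/ and /a/, so it voices to [z]. /sefibobaguosahi/ → sevibobaguozahi.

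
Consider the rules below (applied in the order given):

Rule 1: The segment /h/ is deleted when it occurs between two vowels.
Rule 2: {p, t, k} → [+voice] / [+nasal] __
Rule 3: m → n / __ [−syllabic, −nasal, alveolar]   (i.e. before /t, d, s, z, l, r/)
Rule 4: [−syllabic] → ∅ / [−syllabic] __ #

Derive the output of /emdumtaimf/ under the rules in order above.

Rule 1 (intervocalic h-deletion): no segment meets the environment; /emdumtaimf/ is unchanged.
Rule 2 (post-nasal voicing): /t/ is a voiceless stop immediately after the nasal /m/, so it voices to [d]. /emdumtaimf/ → emdumdaimf.
Rule 3 (nasal place assimilation): /m/ precedes the alveolar consonant /d/, so it assimilates in place to [n]. /m/ precedes the alveolar consonant /d/, so it assimilates in place to [n]. /emdumdaimf/ → endundaimf.
Rule 4 (final cluster simplification): /f/ is the second consonant of a word-final cluster /mf/, so it deletes. /endundaimf/ → endundaim.

endundaim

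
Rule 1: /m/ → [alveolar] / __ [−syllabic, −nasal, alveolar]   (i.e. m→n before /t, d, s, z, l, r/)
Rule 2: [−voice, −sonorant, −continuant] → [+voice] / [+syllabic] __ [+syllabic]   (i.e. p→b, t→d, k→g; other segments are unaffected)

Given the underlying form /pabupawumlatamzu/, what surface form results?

Rule 1 (nasal place assimilation): /m/ precedes the alveolar consonant /l/, so it assimilates in place to [n]. /m/ precedes the alveolar consonant /z/, so it assimilates in place to [n]. /pabupawumlatamzu/ → pabupawunlatanzu.
Rule 2 (intervocalic voicing): /p/ is a voiceless stop between vowels /u/ and /a/, so it voices to [b]. /t/ is a voiceless stop between vowels /a/ and /a/, so it voices to [d]. /pabupawunlatanzu/ → pabubawunladanzu.

pabubawunladanzu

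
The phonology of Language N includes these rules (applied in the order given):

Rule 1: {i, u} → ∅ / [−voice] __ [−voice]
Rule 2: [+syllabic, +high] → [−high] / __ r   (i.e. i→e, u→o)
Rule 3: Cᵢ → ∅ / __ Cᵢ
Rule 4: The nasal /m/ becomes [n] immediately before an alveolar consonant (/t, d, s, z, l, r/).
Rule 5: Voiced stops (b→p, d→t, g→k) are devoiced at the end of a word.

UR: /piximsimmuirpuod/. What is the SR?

pxinsimuerpuot

Rule 1 (high vowel syncope): /i/ is a high vowel flanked by voiceless consonants /p/ and /x/, so it deletes. /piximsimmuirpuod/ → pximsimmuirpuod.
Rule 2 (pre-rhotic lowering): /i/ is a high vowel immediately before /r/, so it lowers to [e]. /pximsimmuirpuod/ → pximsimmuerpuod.
Rule 3 (degemination): /mm/ is a geminate; the first /m/ deletes. /pximsimmuerpuod/ → pximsimuerpuod.
Rule 4 (nasal place assimilation): /m/ precedes the alveolar consonant /s/, so it assimilates in place to [n]. /pximsimuerpuod/ → pxinsimuerpuod.
Rule 5 (final devoicing): /d/ is a voiced stop in word-final position, so it devoices to [t]. /pxinsimuerpuod/ → pxinsimuerpuot.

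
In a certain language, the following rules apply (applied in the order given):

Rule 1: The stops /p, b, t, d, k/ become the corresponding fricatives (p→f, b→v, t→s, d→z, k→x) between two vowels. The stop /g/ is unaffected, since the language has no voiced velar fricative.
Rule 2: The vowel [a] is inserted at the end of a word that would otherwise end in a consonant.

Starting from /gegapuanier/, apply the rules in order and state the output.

gegafuaniera

Rule 1 (intervocalic spirantization): /p/ is a stop between vowels /a/ and /u/, so it spirantizes to the fricative [f]. /gegapuanier/ → gegafuanier.
Rule 2 (final a-epenthesis): the form ends in the consonant /r/, so [a] is inserted word-finally. /gegafuanier/ → gegafuaniera.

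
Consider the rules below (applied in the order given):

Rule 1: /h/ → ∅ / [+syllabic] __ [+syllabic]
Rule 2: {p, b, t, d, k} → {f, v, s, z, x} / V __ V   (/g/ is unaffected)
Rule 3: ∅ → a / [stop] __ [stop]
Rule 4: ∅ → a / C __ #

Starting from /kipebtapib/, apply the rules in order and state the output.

kifebatafiba

Rule 1 (intervocalic h-deletion): no segment meets the environment; /kipebtapib/ is unchanged.
Rule 2 (intervocalic spirantization): /p/ is a stop between vowels /i/ and /e/, so it spirantizes to the fricative [f]. /p/ is a stop between vowels /a/ and /i/, so it spirantizes to the fricative [f]. /kipebtapib/ → kifebtafib.
Rule 3 (stop-cluster a-epenthesis): /b/ and /t/ form a stop–stop cluster, so [a] is inserted between them. /kifebtafib/ → kifebatafib.
Rule 4 (final a-epenthesis): the form ends in the consonant /b/, so [a] is inserted word-finally. /kifebatafib/ → kifebatafiba.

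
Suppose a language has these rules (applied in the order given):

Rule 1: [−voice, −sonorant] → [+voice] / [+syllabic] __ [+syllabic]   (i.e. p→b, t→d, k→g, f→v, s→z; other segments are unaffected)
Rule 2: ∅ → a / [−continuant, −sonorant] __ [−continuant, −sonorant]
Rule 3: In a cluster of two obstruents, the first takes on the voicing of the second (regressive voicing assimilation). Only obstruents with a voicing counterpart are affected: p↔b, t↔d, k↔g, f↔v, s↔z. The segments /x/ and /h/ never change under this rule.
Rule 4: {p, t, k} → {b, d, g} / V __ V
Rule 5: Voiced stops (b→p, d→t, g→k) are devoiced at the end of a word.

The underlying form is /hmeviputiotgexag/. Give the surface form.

Rule 1 (intervocalic voicing): /p/ is a voiceless obstruent between vowels /i/ and /u/, so it voices to [b]. /t/ is a voiceless obstruent between vowels /u/ and /i/, so it voices to [d]. /hmeviputiotgexag/ → hmevibudiotgexag.
Rule 2 (stop-cluster a-epenthesis): /t/ and /g/ form a stop–stop cluster, so [a] is inserted between them. /hmevibudiotgexag/ → hmevibudiotagexag.
Rule 3 (regressive voicing assimilation): no segment meets the environment; /hmevibudiotagexag/ is unchanged.
Rule 4 (intervocalic voicing): /t/ is a voiceless stop between vowels /o/ and /a/, so it voices to [d]. /hmevibudiotagexag/ → hmevibudiodagexag.
Rule 5 (final devoicing): /g/ is a voiced stop in word-final position, so it devoices to [k]. /hmevibudiodagexag/ → hmevibudiodagexak.

hmevibudiodagexak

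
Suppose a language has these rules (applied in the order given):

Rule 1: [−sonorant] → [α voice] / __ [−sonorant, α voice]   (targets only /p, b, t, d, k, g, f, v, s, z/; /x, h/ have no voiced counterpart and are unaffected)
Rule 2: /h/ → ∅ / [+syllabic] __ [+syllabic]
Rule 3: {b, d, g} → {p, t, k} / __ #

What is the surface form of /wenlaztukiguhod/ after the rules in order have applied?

Rule 1 (regressive voicing assimilation): /z/ precedes the voiceless obstruent /t/, so it devoices to [s] by assimilation. /wenlaztukiguhod/ → wenlastukiguhod.
Rule 2 (intervocalic h-deletion): /h/ occurs between vowels /u/ and /o/, so it deletes. /wenlastukiguhod/ → wenlastukiguod.
Rule 3 (final devoicing): /d/ is a voiced stop in word-final position, so it devoices to [t]. /wenlastukiguod/ → wenlastukiguot.

wenlastukiguot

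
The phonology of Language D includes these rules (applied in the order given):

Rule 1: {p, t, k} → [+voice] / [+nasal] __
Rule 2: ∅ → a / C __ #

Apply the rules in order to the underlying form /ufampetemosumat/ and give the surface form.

Rule 1 (post-nasal voicing): /p/ is a voiceless stop immediately after the nasal /m/, so it voices to [b]. /ufampetemosumat/ → ufambetemosumat.
Rule 2 (final a-epenthesis): the form ends in the consonant /t/, so [a] is inserted word-finally. /ufambetemosumat/ → ufambetemosumata.

ufambetemosumata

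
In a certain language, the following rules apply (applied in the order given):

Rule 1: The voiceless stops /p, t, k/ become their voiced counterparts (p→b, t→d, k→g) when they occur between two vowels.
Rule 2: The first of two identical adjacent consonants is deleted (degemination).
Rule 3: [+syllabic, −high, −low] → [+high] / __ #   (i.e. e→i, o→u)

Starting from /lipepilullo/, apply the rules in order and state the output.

Rule 1 (intervocalic voicing): /p/ is a voiceless stop between vowels /i/ and /e/, so it voices to [b]. /p/ is a voiceless stop between vowels /e/ and /i/, so it voices to [b]. /lipepilullo/ → libebilullo.
Rule 2 (degemination): /ll/ is a geminate; the first /l/ deletes. /libebilullo/ → libebilulo.
Rule 3 (final vowel raising): /o/ is a mid vowel in word-final position, so it raises to [u]. /libebilulo/ → libebilulu.

libebilulu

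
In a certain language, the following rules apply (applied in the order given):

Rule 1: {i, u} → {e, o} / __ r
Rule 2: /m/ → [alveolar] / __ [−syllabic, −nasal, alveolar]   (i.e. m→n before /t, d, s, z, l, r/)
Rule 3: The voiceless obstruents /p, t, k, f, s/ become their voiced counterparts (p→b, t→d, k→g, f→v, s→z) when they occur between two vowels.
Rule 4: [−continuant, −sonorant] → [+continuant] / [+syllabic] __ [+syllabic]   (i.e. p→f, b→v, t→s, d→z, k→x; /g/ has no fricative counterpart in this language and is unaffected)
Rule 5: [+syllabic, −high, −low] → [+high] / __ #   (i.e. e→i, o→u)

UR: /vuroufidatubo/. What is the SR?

Rule 1 (pre-rhotic lowering): /u/ is a high vowel immediately before /r/, so it lowers to [o]. /vuroufidatubo/ → voroufidatubo.
Rule 2 (nasal place assimilation): no segment meets the environment; /voroufidatubo/ is unchanged.
Rule 3 (intervocalic voicing): /f/ is a voiceless obstruent between vowels /u/ and /i/, so it voices to [v]. /t/ is a voiceless obstruent between vowels /a/ and /u/, so it voices to [d]. /voroufidatubo/ → vorouvidadubo.
Rule 4 (intervocalic spirantization): /d/ is a stop between vowels /i/ and /a/, so it spirantizes to the fricative [z]. /d/ is a stop between vowels /a/ and /u/, so it spirantizes to the fricative [z]. /b/ is a stop between vowels /u/ and /o/, so it spirantizes to the fricative [v]. /vorouvidadubo/ → vorouvizazuvo.
Rule 5 (final vowel raising): /o/ is a mid vowel in word-final position, so it raises to [u]. /vorouvizazuvo/ → vorouvizazuvu.

vorouvizazuvu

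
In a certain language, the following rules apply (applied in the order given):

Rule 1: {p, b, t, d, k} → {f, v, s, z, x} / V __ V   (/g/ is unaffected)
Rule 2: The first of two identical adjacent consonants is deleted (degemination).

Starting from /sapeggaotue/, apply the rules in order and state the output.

Rule 1 (intervocalic spirantization): /p/ is a stop between vowels /a/ and /e/, so it spirantizes to the fricative [f]. /t/ is a stop between vowels /o/ and /u/, so it spirantizes to the fricative [s]. /sapeggaotue/ → safeggaosue.
Rule 2 (degemination): /gg/ is a geminate; the first /g/ deletes. /safeggaosue/ → safegaosue.

safegaosue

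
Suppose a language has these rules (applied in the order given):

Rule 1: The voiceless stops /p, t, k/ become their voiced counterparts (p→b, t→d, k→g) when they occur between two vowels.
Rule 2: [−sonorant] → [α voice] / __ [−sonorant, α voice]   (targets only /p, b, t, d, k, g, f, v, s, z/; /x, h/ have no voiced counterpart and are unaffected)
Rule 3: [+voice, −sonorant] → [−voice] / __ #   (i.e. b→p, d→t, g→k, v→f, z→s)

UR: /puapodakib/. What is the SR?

puabodagip

Rule 1 (intervocalic voicing): /p/ is a voiceless stop between vowels /a/ and /o/, so it voices to [b]. /k/ is a voiceless stop between vowels /a/ and /i/, so it voices to [g]. /puapodakib/ → puabodagib.
Rule 2 (regressive voicing assimilation): no segment meets the environment; /puabodagib/ is unchanged.
Rule 3 (final devoicing): /b/ is a voiced obstruent in word-final position, so it devoices to [p]. /puabodagib/ → puabodagip.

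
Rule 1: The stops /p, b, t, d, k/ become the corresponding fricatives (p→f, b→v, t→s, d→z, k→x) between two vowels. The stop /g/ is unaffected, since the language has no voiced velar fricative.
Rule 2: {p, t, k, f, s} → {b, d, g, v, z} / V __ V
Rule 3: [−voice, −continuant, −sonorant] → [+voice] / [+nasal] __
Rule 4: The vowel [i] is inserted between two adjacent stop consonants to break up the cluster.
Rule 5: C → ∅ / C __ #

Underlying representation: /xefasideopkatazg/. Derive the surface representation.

Rule 1 (intervocalic spirantization): /d/ is a stop between vowels /i/ and /e/, so it spirantizes to the fricative [z]. /t/ is a stop between vowels /a/ and /a/, so it spirantizes to the fricative [s]. /xefasideopkatazg/ → xefasizeopkasazg.
Rule 2 (intervocalic voicing): /f/ is a voiceless obstruent between vowels /e/ and /a/, so it voices to [v]. /s/ is a voiceless obstruent between vowels /a/ and /i/, so it voices to [z]. /s/ is a voiceless obstruent between vowels /a/ and /a/, so it voices to [z]. /xefasizeopkasazg/ → xevazizeopkazazg.
Rule 3 (post-nasal voicing): no segment meets the environment; /xevazizeopkazazg/ is unchanged.
Rule 4 (stop-cluster i-epenthesis): /p/ and /k/ form a stop–stop cluster, so [i] is inserted between them. /xevazizeopkazazg/ → xevazizeopikazazg.
Rule 5 (final cluster simplification): /g/ is the second consonant of a word-final cluster /zg/, so it deletes. /xevazizeopikazazg/ → xevazizeopikazaz.

xevazizeopikazaz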